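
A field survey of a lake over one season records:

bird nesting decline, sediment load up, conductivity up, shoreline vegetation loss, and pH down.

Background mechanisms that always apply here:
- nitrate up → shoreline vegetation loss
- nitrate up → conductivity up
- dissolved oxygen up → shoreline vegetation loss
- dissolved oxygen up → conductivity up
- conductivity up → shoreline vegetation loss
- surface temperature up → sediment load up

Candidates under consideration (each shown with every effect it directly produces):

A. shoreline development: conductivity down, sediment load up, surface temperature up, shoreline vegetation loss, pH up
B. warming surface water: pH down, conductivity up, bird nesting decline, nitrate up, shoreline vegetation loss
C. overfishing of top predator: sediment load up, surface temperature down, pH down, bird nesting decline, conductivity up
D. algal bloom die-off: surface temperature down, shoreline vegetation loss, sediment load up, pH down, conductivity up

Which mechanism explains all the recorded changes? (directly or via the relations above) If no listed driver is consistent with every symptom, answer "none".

Checking each candidate against the observations:
(A) shoreline development — bird nesting decline NO; sediment load up yes; conductivity up NO; shoreline vegetation loss yes; pH down NO
(B) warming surface water — bird nesting decline yes; sediment load up NO; conductivity up yes; shoreline vegetation loss yes; pH down yes
(C) overfishing of top predator — accounts for every observation (shoreline vegetation loss via conductivity up → shoreline vegetation loss)
(D) algal bloom die-off — does not account for bird nesting decline
(C) alone accounts for all the evidence.

C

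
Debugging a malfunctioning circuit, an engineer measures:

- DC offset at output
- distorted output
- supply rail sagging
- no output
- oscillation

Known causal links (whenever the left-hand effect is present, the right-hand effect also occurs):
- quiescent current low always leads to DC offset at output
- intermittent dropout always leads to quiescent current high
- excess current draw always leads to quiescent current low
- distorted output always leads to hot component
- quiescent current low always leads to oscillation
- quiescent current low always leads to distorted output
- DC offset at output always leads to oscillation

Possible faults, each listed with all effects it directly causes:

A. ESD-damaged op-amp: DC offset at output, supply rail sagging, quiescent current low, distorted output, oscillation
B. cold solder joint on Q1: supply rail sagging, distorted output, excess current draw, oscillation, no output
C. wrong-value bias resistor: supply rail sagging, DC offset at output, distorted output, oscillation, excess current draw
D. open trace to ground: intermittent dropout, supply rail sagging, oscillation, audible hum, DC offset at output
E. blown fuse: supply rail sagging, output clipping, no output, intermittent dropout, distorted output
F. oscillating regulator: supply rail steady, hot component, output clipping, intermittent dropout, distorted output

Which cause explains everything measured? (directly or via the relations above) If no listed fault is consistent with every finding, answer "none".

Per-candidate check:
(A) ESD-damaged op-amp — does not account for no output
(B) cold solder joint on Q1 — DC offset at output ✓ (through excess current draw → quiescent current low → DC offset at output); distorted output ✓; supply rail sagging ✓; no output ✓; oscillation ✓
(C) wrong-value bias resistor — DC offset at output ✓; distorted output ✓; supply rail sagging ✓; no output ✗; oscillation ✓
(D) open trace to ground — does not account for distorted output, no output
(E) blown fuse — DC offset at output ✗; distorted output ✓; supply rail sagging ✓; no output ✓; oscillation ✗
(F) oscillating regulator — DC offset at output ✗; distorted output ✓; supply rail sagging ✗; no output ✗; oscillation ✗
(B) alone accounts for all the evidence.

B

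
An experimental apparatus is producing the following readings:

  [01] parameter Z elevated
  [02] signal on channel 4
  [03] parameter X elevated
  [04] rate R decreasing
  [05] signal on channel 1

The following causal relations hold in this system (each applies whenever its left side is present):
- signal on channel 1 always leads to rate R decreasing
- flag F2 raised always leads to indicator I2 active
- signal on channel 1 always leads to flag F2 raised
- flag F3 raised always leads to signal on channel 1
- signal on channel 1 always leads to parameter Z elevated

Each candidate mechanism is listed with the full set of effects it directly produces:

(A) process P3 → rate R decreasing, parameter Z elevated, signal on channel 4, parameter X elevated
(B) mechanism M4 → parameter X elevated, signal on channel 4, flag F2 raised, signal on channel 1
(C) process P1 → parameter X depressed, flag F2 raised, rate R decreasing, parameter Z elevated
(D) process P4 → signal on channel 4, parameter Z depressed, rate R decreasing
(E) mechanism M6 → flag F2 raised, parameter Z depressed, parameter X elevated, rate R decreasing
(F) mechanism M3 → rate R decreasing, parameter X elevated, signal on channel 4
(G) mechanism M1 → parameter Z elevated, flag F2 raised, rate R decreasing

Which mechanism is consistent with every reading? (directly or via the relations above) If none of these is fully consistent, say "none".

B

Testing each hypothesis:
(A) process P3 — does not account for signal on channel 1
(B) mechanism M4 — accounts for every observation (parameter Z elevated via signal on channel 1 → parameter Z elevated)
(C) process P1 — parameter Z elevated +; signal on channel 4 -; parameter X elevated -; rate R decreasing +; signal on channel 1 -
(D) process P4 — parameter Z elevated -; signal on channel 4 +; parameter X elevated -; rate R decreasing +; signal on channel 1 -
(E) mechanism M6 — fails on parameter Z elevated, signal on channel 4, signal on channel 1 (predicts parameter Z depressed, not parameter Z elevated)
(F) mechanism M3 — does not account for parameter Z elevated, signal on channel 1
(G) mechanism M1 — parameter Z elevated +; signal on channel 4 -; parameter X elevated -; rate R decreasing +; signal on channel 1 -
(B) alone accounts for all the evidence.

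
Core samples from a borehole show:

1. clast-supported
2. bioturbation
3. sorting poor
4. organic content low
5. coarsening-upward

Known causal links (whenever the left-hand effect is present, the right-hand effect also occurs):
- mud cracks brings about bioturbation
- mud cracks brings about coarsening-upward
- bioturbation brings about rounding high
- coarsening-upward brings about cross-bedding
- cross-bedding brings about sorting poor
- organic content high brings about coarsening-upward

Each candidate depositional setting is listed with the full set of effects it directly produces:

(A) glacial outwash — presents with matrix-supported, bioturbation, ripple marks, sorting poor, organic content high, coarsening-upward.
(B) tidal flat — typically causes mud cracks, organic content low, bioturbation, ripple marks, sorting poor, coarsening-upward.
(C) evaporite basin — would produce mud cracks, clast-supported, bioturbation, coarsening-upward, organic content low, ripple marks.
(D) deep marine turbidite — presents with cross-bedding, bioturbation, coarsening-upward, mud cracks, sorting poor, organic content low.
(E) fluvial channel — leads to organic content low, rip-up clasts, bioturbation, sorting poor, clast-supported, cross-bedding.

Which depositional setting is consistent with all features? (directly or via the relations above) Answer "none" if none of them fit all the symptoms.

Checking each candidate against the observations:
(A) glacial outwash — fails on clast-supported, organic content low (predicts matrix-supported, not clast-supported; predicts organic content high, not organic content low)
(B) tidal flat — does not account for clast-supported
(C) evaporite basin — clast-supported match; bioturbation match; sorting poor match (by coarsening-upward → cross-bedding → sorting poor); organic content low match; coarsening-upward match
(D) deep marine turbidite — clast-supported miss; bioturbation match; sorting poor match; organic content low match; coarsening-upward match
(E) fluvial channel — does not account for coarsening-upward
(C) alone accounts for all the evidence.

C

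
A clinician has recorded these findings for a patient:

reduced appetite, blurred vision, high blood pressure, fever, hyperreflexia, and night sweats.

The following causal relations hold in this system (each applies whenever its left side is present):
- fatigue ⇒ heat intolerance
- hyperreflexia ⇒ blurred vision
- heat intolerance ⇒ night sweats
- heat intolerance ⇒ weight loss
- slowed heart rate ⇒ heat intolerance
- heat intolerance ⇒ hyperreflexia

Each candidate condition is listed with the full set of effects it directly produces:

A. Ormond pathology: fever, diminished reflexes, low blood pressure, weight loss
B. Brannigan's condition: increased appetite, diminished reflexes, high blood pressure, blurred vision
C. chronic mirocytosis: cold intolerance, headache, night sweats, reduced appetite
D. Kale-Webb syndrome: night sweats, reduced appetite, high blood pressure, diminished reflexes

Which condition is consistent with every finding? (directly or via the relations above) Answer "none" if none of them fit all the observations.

none

Checking each candidate against the observations:
(A) Ormond pathology — reduced appetite NO; blurred vision NO; high blood pressure NO; fever yes; hyperreflexia NO; night sweats NO
(B) Brannigan's condition — reduced appetite NO; blurred vision yes; high blood pressure yes; fever NO; hyperreflexia NO; night sweats NO
(C) chronic mirocytosis — does not account for blurred vision, high blood pressure, fever, hyperreflexia
(D) Kale-Webb syndrome — reduced appetite yes; blurred vision NO; high blood pressure yes; fever NO; hyperreflexia NO; night sweats yes
None of the listed candidates fits everything.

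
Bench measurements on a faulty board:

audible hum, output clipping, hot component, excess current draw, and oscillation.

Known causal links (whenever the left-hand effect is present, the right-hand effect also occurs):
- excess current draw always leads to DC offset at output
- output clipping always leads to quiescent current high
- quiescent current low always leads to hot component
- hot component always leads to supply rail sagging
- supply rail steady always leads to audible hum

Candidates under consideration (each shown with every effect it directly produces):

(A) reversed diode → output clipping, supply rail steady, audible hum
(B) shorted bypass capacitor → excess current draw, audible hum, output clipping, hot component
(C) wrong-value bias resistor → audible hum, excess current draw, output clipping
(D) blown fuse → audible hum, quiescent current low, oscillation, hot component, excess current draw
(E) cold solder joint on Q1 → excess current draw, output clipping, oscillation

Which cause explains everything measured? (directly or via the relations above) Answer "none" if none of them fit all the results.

Per-candidate check:
(A) reversed diode — audible hum match; output clipping match; hot component miss; excess current draw miss; oscillation miss
(B) shorted bypass capacitor — does not account for oscillation
(C) wrong-value bias resistor — does not account for hot component, oscillation
(D) blown fuse — audible hum match; output clipping miss; hot component match; excess current draw match; oscillation match
(E) cold solder joint on Q1 — audible hum miss; output clipping match; hot component miss; excess current draw match; oscillation match
None of the listed candidates fits everything.

none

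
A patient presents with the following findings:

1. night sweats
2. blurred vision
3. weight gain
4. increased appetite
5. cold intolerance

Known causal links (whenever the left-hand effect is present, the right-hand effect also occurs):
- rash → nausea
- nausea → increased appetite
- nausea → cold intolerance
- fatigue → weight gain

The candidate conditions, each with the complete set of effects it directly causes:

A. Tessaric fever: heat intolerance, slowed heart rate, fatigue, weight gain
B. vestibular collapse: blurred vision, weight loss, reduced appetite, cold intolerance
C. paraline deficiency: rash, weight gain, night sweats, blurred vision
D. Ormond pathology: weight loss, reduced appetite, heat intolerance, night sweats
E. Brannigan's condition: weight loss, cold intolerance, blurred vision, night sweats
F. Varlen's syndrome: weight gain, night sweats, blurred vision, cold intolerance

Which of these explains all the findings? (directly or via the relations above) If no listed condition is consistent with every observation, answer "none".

Testing each hypothesis:
(A) Tessaric fever — fails on night sweats, blurred vision, increased appetite, cold intolerance (predicts heat intolerance, not cold intolerance)
(B) vestibular collapse — night sweats -; blurred vision +; weight gain -; increased appetite -; cold intolerance +
(C) paraline deficiency — accounts for every observation (increased appetite by rash → nausea → increased appetite)
(D) Ormond pathology — fails on blurred vision, weight gain, increased appetite, cold intolerance (predicts weight loss, not weight gain; predicts reduced appetite, not increased appetite; predicts heat intolerance, not cold intolerance)
(E) Brannigan's condition — fails on weight gain, increased appetite (predicts weight loss, not weight gain)
(F) Varlen's syndrome — does not account for increased appetite
Only (C) is consistent with every observation.

C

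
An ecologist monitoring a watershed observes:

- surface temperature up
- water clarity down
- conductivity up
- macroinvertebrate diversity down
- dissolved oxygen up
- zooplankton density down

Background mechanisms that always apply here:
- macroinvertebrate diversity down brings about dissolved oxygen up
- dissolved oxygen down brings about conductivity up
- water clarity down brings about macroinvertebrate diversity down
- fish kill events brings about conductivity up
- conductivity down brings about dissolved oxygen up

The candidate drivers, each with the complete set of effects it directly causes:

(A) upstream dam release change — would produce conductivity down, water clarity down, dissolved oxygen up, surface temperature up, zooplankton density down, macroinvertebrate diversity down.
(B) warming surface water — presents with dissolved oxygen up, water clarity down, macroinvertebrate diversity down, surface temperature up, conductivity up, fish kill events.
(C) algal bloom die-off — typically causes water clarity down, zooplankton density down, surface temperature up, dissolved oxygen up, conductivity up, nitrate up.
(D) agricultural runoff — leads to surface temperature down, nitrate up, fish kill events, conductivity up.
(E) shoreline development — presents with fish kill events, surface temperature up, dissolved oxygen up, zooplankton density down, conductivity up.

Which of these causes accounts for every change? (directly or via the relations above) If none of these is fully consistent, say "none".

C

For each candidate, compare predicted effects to what was observed:
(A) upstream dam release change — surface temperature up match; water clarity down match; conductivity up miss; macroinvertebrate diversity down match; dissolved oxygen up match; zooplankton density down match
(B) warming surface water — surface temperature up match; water clarity down match; conductivity up match; macroinvertebrate diversity down match; dissolved oxygen up match; zooplankton density down miss
(C) algal bloom die-off — accounts for every observation (macroinvertebrate diversity down by water clarity down → macroinvertebrate diversity down)
(D) agricultural runoff — fails on surface temperature up, water clarity down, macroinvertebrate diversity down, dissolved oxygen up, zooplankton density down (predicts surface temperature down, not surface temperature up)
(E) shoreline development — surface temperature up match; water clarity down miss; conductivity up match; macroinvertebrate diversity down miss; dissolved oxygen up match; zooplankton density down match
Only (C) is consistent with every observation.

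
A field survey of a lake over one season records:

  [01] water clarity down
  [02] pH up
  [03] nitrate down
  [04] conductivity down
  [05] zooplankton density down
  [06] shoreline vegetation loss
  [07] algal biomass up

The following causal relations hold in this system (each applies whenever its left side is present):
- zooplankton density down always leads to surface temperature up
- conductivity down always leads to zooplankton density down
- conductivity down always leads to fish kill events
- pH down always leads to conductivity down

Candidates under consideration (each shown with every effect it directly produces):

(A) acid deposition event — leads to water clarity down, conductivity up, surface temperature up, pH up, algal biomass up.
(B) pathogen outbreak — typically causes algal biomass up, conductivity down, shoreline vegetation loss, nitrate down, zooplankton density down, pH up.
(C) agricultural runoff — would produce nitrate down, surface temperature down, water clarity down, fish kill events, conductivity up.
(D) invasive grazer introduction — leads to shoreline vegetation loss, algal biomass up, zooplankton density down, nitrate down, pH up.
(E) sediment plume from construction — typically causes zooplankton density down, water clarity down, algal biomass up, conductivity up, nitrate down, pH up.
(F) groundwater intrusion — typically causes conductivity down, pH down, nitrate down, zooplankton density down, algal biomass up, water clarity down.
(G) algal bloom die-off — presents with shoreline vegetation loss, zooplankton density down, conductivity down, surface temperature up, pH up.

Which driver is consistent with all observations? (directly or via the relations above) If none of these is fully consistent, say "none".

Per-candidate check:
(A) acid deposition event — fails on nitrate down, conductivity down, zooplankton density down, shoreline vegetation loss (predicts conductivity up, not conductivity down)
(B) pathogen outbreak — water clarity down miss; pH up match; nitrate down match; conductivity down match; zooplankton density down match; shoreline vegetation loss match; algal biomass up match
(C) agricultural runoff — water clarity down match; pH up miss; nitrate down match; conductivity down miss; zooplankton density down miss; shoreline vegetation loss miss; algal biomass up miss
(D) invasive grazer introduction — water clarity down miss; pH up match; nitrate down match; conductivity down miss; zooplankton density down match; shoreline vegetation loss match; algal biomass up match
(E) sediment plume from construction — fails on conductivity down, shoreline vegetation loss (predicts conductivity up, not conductivity down)
(F) groundwater intrusion — water clarity down match; pH up miss; nitrate down match; conductivity down match; zooplankton density down match; shoreline vegetation loss miss; algal biomass up match
(G) algal bloom die-off — does not account for water clarity down, nitrate down, algal biomass up
No candidate is consistent with all observations.

none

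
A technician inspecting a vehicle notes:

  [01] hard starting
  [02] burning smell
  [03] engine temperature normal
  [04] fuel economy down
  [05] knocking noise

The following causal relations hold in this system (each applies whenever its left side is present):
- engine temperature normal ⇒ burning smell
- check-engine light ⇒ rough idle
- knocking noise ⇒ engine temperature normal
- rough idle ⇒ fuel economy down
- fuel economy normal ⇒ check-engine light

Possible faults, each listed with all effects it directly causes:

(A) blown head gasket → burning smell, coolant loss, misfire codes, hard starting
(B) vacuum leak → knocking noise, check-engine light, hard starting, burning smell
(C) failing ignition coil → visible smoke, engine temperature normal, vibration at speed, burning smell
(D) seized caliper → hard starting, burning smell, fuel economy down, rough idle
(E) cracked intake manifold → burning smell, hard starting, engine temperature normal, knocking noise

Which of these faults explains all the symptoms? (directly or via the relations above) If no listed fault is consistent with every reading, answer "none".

B

Testing each hypothesis:
(A) blown head gasket — does not account for engine temperature normal, fuel economy down, knocking noise
(B) vacuum leak — accounts for every observation (engine temperature normal via knocking noise → engine temperature normal)
(C) failing ignition coil — does not account for hard starting, fuel economy down, knocking noise
(D) seized caliper — does not account for engine temperature normal, knocking noise
(E) cracked intake manifold — hard starting yes; burning smell yes; engine temperature normal yes; fuel economy down NO; knocking noise yes
(B) alone accounts for all the evidence.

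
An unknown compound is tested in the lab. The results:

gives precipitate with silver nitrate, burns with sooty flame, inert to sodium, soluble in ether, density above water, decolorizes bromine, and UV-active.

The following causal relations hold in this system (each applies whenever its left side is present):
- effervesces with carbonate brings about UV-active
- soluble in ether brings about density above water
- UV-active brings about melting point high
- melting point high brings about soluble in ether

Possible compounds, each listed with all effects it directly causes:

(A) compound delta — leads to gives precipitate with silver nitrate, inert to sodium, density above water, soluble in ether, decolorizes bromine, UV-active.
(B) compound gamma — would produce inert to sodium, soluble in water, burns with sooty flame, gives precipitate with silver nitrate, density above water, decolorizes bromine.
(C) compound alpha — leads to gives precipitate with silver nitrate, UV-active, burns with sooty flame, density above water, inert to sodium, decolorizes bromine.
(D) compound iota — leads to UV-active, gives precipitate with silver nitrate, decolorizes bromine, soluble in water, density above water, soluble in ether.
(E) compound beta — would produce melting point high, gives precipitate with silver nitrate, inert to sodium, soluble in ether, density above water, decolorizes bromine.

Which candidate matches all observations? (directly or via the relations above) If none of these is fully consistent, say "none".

Checking each candidate against the observations:
(A) compound delta — gives precipitate with silver nitrate +; burns with sooty flame -; inert to sodium +; soluble in ether +; density above water +; decolorizes bromine +; UV-active +
(B) compound gamma — does not account for soluble in ether, UV-active
(C) compound alpha — gives precipitate with silver nitrate +; burns with sooty flame +; inert to sodium +; soluble in ether + (by UV-active → melting point high → soluble in ether); density above water +; decolorizes bromine +; UV-active +
(D) compound iota — gives precipitate with silver nitrate +; burns with sooty flame -; inert to sodium -; soluble in ether +; density above water +; decolorizes bromine +; UV-active +
(E) compound beta — does not account for burns with sooty flame, UV-active
Only (C) is consistent with every observation.

C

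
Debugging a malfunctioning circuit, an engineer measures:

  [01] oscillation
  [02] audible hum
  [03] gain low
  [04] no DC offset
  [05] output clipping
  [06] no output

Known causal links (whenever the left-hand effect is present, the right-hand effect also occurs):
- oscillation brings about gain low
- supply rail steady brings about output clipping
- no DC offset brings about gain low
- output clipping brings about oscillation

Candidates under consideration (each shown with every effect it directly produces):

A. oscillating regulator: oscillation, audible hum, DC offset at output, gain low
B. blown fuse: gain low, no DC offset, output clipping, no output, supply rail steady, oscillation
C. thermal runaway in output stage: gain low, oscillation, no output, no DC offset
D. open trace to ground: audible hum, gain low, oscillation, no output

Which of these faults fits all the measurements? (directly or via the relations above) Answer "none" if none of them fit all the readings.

Checking each candidate against the observations:
(A) oscillating regulator — fails on no DC offset, output clipping, no output (predicts DC offset at output, not no DC offset)
(B) blown fuse — oscillation match; audible hum miss; gain low match; no DC offset match; output clipping match; no output match
(C) thermal runaway in output stage — oscillation match; audible hum miss; gain low match; no DC offset match; output clipping miss; no output match
(D) open trace to ground — oscillation match; audible hum match; gain low match; no DC offset miss; output clipping miss; no output match
None of the listed candidates fits everything.

none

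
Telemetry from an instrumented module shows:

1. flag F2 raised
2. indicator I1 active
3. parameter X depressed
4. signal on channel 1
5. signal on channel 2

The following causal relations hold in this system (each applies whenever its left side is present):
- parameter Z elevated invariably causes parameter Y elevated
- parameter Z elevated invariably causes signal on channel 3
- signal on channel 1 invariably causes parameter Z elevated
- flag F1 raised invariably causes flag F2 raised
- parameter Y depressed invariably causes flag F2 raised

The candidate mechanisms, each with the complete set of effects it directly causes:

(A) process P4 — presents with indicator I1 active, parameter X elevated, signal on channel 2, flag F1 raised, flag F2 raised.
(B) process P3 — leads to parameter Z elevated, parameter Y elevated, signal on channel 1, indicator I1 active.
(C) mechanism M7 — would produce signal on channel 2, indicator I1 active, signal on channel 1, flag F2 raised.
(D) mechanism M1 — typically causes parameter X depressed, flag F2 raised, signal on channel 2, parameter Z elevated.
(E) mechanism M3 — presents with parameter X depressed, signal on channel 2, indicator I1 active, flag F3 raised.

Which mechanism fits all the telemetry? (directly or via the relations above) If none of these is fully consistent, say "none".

Per-candidate check:
(A) process P4 — fails on parameter X depressed, signal on channel 1 (predicts parameter X elevated, not parameter X depressed)
(B) process P3 — flag F2 raised -; indicator I1 active +; parameter X depressed -; signal on channel 1 +; signal on channel 2 -
(C) mechanism M7 — flag F2 raised +; indicator I1 active +; parameter X depressed -; signal on channel 1 +; signal on channel 2 +
(D) mechanism M1 — flag F2 raised +; indicator I1 active -; parameter X depressed +; signal on channel 1 -; signal on channel 2 +
(E) mechanism M3 — flag F2 raised -; indicator I1 active +; parameter X depressed +; signal on channel 1 -; signal on channel 2 +
None of the listed candidates fits everything.

none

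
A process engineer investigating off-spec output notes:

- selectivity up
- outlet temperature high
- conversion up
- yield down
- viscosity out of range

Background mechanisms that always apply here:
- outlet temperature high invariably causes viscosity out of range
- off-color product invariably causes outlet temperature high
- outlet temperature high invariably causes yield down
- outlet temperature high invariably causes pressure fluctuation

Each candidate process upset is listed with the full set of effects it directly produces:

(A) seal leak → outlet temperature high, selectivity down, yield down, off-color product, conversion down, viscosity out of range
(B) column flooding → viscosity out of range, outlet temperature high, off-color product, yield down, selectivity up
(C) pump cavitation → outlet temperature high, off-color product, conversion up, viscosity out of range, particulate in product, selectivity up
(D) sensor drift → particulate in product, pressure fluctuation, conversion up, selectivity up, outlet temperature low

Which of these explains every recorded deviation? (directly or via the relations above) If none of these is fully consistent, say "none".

C

Testing each hypothesis:
(A) seal leak — fails on selectivity up, conversion up (predicts selectivity down, not selectivity up; predicts conversion down, not conversion up)
(B) column flooding — selectivity up yes; outlet temperature high yes; conversion up NO; yield down yes; viscosity out of range yes
(C) pump cavitation — selectivity up yes; outlet temperature high yes; conversion up yes; yield down yes (via outlet temperature high → yield down); viscosity out of range yes
(D) sensor drift — fails on outlet temperature high, yield down, viscosity out of range (predicts outlet temperature low, not outlet temperature high)
Only (C) is consistent with every observation.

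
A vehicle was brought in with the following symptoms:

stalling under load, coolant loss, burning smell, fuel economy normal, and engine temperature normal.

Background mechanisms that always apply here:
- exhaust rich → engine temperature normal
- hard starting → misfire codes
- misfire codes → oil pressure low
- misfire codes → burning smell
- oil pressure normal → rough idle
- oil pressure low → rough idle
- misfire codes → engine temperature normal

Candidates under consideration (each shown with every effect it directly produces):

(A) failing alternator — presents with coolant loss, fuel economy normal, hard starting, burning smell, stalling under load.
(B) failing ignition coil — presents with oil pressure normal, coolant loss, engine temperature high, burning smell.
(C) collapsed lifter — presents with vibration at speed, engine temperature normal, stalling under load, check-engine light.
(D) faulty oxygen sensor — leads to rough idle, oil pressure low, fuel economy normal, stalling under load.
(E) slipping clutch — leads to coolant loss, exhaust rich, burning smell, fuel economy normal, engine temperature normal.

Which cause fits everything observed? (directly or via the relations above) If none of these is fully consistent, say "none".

Per-candidate check:
(A) failing alternator — stalling under load +; coolant loss +; burning smell +; fuel economy normal +; engine temperature normal + (through hard starting → misfire codes → engine temperature normal)
(B) failing ignition coil — stalling under load -; coolant loss +; burning smell +; fuel economy normal -; engine temperature normal -
(C) collapsed lifter — does not account for coolant loss, burning smell, fuel economy normal
(D) faulty oxygen sensor — stalling under load +; coolant loss -; burning smell -; fuel economy normal +; engine temperature normal -
(E) slipping clutch — does not account for stalling under load
(A) is the only candidate with no mismatches.

A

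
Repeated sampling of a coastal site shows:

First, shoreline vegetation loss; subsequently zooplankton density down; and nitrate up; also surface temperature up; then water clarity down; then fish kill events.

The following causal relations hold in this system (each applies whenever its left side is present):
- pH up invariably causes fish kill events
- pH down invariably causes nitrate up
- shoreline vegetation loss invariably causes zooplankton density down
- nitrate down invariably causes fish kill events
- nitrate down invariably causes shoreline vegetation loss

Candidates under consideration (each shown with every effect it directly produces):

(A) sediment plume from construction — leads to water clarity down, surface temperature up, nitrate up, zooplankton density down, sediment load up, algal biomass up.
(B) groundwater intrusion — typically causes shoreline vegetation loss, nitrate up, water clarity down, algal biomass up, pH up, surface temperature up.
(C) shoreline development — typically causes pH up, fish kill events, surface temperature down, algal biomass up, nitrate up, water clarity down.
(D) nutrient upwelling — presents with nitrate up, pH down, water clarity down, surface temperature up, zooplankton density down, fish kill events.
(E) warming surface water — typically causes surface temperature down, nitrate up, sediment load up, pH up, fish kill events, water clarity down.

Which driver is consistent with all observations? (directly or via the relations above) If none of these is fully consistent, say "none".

Checking each candidate against the observations:
(A) sediment plume from construction — shoreline vegetation loss NO; zooplankton density down yes; nitrate up yes; surface temperature up yes; water clarity down yes; fish kill events NO
(B) groundwater intrusion — accounts for every observation (zooplankton density down via shoreline vegetation loss → zooplankton density down)
(C) shoreline development — shoreline vegetation loss NO; zooplankton density down NO; nitrate up yes; surface temperature up NO; water clarity down yes; fish kill events yes
(D) nutrient upwelling — does not account for shoreline vegetation loss
(E) warming surface water — fails on shoreline vegetation loss, zooplankton density down, surface temperature up (predicts surface temperature down, not surface temperature up)
Only (B) is consistent with every observation.

B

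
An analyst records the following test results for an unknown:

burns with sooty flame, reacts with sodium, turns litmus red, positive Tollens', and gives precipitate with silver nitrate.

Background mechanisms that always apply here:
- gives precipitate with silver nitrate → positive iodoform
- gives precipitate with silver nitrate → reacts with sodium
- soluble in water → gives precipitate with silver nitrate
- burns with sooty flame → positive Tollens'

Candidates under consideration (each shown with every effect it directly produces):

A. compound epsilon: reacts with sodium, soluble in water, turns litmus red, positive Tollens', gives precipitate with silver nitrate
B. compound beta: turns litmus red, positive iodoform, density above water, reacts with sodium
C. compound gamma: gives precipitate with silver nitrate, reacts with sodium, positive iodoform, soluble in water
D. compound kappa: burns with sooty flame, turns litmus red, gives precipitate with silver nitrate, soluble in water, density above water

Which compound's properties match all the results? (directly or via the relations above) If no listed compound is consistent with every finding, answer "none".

Testing each hypothesis:
(A) compound epsilon — does not account for burns with sooty flame
(B) compound beta — burns with sooty flame ✗; reacts with sodium ✓; turns litmus red ✓; positive Tollens' ✗; gives precipitate with silver nitrate ✗
(C) compound gamma — burns with sooty flame ✗; reacts with sodium ✓; turns litmus red ✗; positive Tollens' ✗; gives precipitate with silver nitrate ✓
(D) compound kappa — accounts for every observation (reacts with sodium through gives precipitate with silver nitrate → reacts with sodium)
(D) alone accounts for all the evidence.

D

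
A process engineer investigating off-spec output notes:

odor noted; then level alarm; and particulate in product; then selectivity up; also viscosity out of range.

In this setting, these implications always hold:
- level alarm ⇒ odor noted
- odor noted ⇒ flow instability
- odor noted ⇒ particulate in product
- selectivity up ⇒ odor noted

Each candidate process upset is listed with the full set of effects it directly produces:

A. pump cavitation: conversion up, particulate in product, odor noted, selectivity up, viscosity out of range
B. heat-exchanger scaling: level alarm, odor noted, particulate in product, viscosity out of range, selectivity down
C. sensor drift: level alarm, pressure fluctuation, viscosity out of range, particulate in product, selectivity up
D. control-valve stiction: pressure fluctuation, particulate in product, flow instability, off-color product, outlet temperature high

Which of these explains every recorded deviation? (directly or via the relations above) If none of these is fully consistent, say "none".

For each candidate, compare predicted effects to what was observed:
(A) pump cavitation — odor noted yes; level alarm NO; particulate in product yes; selectivity up yes; viscosity out of range yes
(B) heat-exchanger scaling — odor noted yes; level alarm yes; particulate in product yes; selectivity up NO; viscosity out of range yes
(C) sensor drift — accounts for every observation (odor noted by selectivity up → odor noted)
(D) control-valve stiction — does not account for odor noted, level alarm, selectivity up, viscosity out of range
Only (C) is consistent with every observation.

C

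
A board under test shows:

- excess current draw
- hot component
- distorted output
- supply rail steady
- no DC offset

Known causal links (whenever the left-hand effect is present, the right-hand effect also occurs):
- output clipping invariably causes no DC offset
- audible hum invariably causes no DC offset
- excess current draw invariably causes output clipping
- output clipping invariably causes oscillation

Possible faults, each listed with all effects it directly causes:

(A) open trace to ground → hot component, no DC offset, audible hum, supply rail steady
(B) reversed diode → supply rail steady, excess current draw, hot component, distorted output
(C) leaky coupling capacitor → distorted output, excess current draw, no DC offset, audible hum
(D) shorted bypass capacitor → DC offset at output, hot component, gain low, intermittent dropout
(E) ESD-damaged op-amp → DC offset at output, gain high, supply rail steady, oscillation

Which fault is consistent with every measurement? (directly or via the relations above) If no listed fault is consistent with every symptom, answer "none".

B

Testing each hypothesis:
(A) open trace to ground — does not account for excess current draw, distorted output
(B) reversed diode — accounts for every observation (no DC offset by excess current draw → output clipping → no DC offset)
(C) leaky coupling capacitor — excess current draw yes; hot component NO; distorted output yes; supply rail steady NO; no DC offset yes
(D) shorted bypass capacitor — fails on excess current draw, distorted output, supply rail steady, no DC offset (predicts DC offset at output, not no DC offset)
(E) ESD-damaged op-amp — excess current draw NO; hot component NO; distorted output NO; supply rail steady yes; no DC offset NO
(B) alone accounts for all the evidence.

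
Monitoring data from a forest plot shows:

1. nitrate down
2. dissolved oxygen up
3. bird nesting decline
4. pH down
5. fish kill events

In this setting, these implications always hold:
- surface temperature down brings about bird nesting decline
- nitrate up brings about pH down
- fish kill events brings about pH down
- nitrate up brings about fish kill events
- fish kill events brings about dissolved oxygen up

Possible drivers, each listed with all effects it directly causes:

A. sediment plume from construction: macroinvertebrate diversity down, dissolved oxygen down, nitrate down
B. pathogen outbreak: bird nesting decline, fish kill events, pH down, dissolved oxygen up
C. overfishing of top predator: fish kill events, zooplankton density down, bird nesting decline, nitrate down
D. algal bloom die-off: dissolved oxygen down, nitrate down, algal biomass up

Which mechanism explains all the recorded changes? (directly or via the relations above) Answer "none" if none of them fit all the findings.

Checking each candidate against the observations:
(A) sediment plume from construction — fails on dissolved oxygen up, bird nesting decline, pH down, fish kill events (predicts dissolved oxygen down, not dissolved oxygen up)
(B) pathogen outbreak — does not account for nitrate down
(C) overfishing of top predator — accounts for every observation (dissolved oxygen up by fish kill events → dissolved oxygen up)
(D) algal bloom die-off — fails on dissolved oxygen up, bird nesting decline, pH down, fish kill events (predicts dissolved oxygen down, not dissolved oxygen up)
(C) alone accounts for all the evidence.

C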